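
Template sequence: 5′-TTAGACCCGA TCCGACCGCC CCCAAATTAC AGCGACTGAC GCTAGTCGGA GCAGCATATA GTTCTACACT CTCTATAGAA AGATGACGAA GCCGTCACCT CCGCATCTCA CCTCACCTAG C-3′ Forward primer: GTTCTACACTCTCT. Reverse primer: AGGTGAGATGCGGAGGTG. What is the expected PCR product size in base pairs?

The forward primer matches the template at positions 61–74.
The reverse primer's reverse complement is CACCTCCGCATCTCACCT, which matches the template at positions 96–113.
Amplicon spans positions 61–113: 53 bp.

53 bp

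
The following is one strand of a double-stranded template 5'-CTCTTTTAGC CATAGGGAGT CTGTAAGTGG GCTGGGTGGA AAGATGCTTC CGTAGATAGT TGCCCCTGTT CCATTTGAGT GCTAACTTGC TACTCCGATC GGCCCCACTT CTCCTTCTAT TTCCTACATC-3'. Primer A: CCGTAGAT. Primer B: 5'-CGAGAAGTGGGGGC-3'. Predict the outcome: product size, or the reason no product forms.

No product — primer B has no binding site in the template.

Primer B (CGAGAAGTGGGGGC) does not match the top strand, and its reverse complement GCCCCCACTTCTCG does not match either.
With no annealing site for primer B, no amplification occurs.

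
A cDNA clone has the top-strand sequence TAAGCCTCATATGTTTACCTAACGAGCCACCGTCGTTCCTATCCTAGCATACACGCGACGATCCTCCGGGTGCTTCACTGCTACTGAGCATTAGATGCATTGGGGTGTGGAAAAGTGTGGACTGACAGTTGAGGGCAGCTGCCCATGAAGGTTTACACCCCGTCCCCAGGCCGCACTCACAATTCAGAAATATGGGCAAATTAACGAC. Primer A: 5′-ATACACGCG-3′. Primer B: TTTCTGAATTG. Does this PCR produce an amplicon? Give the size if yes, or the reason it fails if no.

Primer A (ATACACGCG) matches the top strand at positions 49–57; it acts as a forward primer.
Primer B's reverse complement is CAATTCAGAAA, matching the top strand at positions 180–190; it acts as a reverse primer.
The 3' ends face each other across positions 49–190, giving a 142 bp product.

Yes — a 142 bp product.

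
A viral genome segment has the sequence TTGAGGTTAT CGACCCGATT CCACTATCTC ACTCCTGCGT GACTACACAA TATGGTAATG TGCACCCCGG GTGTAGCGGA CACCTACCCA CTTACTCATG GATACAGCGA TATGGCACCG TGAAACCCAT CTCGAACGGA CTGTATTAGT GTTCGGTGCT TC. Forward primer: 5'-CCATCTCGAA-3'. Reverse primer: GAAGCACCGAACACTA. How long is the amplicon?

Forward primer CCATCTCGAA is found on the top strand at positions 127–136.
Taking the reverse complement of GAAGCACCGAACACTA gives TAGTGTTCGGTGCTTC, found at positions 147–162 on the template; the primer anneals here to the top strand with its 3' end pointing upstream.
The product runs from position 127 to position 162, so its length is 162 − 127 + 1 = 36 bp.

36 bp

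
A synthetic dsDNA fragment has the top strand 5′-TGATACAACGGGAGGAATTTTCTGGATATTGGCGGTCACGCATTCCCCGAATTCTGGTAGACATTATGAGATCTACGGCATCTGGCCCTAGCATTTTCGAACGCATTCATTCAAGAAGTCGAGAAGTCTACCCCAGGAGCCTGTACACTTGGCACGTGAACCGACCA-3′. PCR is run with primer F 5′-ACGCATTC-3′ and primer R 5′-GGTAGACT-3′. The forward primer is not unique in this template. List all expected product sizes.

95 bp, 32 bp

The forward primer ACGCATTC matches the top strand at positions 38–45, 101–108.
The reverse primer's reverse complement is AGTCTACC, matching at positions 125–132.
Each forward site pairs with the reverse site to give a product ending at position 132: sizes 95, 32 bp.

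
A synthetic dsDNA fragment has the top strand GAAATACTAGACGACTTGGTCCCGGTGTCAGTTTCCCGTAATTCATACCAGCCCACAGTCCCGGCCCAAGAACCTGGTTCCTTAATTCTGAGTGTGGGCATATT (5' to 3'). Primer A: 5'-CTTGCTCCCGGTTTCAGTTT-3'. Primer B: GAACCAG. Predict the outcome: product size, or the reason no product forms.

No product — primer A has no binding site in the template.

Primer A (CTTGCTCCCGGTTTCAGTTT) does not match the top strand, and its reverse complement AAACTGAAACCGGGAGCAAG does not match either.
With no annealing site for primer A, no amplification occurs.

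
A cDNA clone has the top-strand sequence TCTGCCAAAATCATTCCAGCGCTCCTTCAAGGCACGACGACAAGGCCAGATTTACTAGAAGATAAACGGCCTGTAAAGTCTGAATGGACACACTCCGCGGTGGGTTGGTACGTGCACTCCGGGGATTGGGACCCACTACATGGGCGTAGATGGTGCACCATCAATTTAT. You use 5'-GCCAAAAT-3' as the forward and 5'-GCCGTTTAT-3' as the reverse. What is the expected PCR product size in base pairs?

67 bp

Forward primer GCCAAAAT is found on the top strand at positions 4–11.
The reverse primer's reverse complement is ATAAACGGC, which matches the template at positions 62–70.
Product length = (reverse-primer end) − (forward-primer start) + 1 = 70 − 4 + 1 = 67 bp.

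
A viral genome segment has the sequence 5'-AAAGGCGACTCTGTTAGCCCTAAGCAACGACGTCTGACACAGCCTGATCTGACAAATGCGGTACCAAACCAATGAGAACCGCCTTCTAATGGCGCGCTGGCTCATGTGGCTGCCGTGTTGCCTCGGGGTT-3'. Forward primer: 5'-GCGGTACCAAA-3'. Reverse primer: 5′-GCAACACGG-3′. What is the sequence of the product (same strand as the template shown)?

The forward primer matches the template at positions 58–68.
Reverse complement of the reverse primer: CCGTGTTGC. This occurs on the top strand at positions 113–121.
The product is the template from position 58 through 121 (64 bp).

5'-GCGGTACCAAACCAATGAGAACCGCCTTCTAATGGCGCGCTGGCTCATGTGGCTGCCGTGTTGC-3'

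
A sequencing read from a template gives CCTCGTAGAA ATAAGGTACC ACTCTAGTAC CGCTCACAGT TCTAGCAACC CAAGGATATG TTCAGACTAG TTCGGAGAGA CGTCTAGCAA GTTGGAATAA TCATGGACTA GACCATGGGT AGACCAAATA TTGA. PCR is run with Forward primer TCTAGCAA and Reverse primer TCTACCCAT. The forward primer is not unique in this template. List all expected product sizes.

83 bp, 41 bp

The forward primer TCTAGCAA matches the top strand at positions 41–48, 83–90.
The reverse primer's reverse complement is ATGGGTAGA, matching at positions 115–123.
Each forward site pairs with the reverse site to give a product ending at position 123: sizes 83, 41 bp.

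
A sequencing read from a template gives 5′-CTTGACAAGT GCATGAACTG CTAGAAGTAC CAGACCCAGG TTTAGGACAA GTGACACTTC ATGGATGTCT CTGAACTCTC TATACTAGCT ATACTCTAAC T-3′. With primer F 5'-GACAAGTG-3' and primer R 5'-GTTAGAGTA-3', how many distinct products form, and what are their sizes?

Two products: 97 bp, 55 bp

The forward primer GACAAGTG matches the top strand at positions 4–11, 46–53.
The reverse primer's reverse complement is TACTCTAAC, matching at positions 92–100.
Each forward site pairs with the reverse site to give a product ending at position 100: sizes 97, 55 bp.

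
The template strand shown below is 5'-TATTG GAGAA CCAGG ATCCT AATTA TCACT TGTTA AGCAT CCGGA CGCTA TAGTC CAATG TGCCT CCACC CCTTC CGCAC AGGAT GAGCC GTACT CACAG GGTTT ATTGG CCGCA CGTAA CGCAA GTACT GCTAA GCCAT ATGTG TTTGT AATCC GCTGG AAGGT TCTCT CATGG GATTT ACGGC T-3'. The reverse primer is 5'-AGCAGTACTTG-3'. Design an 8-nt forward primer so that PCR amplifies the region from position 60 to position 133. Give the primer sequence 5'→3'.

5'-GTGCCTCC-3'

The reverse primer's reverse complement CAAGTACTGCT matches the template at positions 123–133; the product starts at position 60.
The forward primer is identical to the top strand over positions 60–67: GTGCCTCC.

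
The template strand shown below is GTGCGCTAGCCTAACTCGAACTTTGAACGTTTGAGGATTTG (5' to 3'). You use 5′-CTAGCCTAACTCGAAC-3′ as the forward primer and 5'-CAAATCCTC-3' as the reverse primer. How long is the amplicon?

The forward primer matches the template at positions 6–21.
Reverse complement of the reverse primer: GAGGATTTG. This occurs on the top strand at positions 33–41.
Product length = (reverse-primer end) − (forward-primer start) + 1 = 41 − 6 + 1 = 36 bp.

36 bp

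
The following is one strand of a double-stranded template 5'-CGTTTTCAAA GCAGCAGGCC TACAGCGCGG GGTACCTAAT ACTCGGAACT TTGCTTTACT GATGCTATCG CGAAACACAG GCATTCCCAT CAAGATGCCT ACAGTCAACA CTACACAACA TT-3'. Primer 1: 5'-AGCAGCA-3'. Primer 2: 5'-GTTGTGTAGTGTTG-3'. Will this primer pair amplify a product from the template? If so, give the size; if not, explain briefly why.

Yes — a 110 bp product.

Primer 1 (AGCAGCA) matches the top strand at positions 10–16; it acts as a forward primer.
Primer 2's reverse complement is CAACACTACACAAC, matching the top strand at positions 106–119; it acts as a reverse primer.
The 3' ends face each other across positions 10–119, giving a 110 bp product.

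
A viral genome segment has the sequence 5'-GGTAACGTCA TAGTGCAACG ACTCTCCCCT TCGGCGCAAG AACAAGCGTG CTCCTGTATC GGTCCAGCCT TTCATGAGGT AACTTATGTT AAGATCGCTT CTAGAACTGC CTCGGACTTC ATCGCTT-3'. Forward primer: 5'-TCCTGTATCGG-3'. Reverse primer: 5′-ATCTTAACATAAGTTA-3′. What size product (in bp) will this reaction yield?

44 bp

Scanning the template, TCCTGTATCGG occurs at positions 52–62; this primer anneals to the bottom strand there with its 3' end pointing downstream.
Reverse complement of the reverse primer: TAACTTATGTTAAGAT. This occurs on the top strand at positions 80–95.
Amplicon spans positions 52–95: 44 bp.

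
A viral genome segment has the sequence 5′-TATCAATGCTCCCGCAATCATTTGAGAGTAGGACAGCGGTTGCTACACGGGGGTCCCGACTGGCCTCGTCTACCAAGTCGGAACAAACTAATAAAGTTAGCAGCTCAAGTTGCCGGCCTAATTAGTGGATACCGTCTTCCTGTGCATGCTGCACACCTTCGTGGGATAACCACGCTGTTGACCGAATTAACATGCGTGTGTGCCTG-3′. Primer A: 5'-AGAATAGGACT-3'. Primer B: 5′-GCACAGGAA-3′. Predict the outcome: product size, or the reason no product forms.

No product — primer A has no binding site in the template.

Primer A (AGAATAGGACT) does not match the top strand, and its reverse complement AGTCCTATTCT does not match either.
With no annealing site for primer A, no amplification occurs.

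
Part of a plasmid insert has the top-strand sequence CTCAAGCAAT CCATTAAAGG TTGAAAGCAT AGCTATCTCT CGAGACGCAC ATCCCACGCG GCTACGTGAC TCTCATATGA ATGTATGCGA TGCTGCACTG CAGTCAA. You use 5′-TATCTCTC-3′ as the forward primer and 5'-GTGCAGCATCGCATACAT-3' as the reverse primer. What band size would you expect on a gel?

65 bp

Forward primer TATCTCTC is found on the top strand at positions 34–41.
Taking the reverse complement of GTGCAGCATCGCATACAT gives ATGTATGCGATGCTGCAC, found at positions 81–98 on the template; the primer anneals here to the top strand with its 3' end pointing upstream.
Product length = (reverse-primer end) − (forward-primer start) + 1 = 98 − 34 + 1 = 65 bp.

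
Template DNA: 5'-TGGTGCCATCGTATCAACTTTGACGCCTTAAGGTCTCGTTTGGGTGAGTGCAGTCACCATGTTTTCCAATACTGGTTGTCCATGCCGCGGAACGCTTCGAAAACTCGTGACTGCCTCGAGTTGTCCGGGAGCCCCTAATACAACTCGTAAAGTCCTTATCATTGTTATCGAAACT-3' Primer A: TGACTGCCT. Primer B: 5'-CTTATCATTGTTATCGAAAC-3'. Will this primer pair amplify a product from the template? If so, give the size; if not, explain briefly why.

No product — both primers anneal to the same strand and extend in the same direction.

Primer A (TGACTGCCT) matches the top strand at positions 108–116 (3' end points downstream).
Primer B (CTTATCATTGTTATCGAAAC) also matches the top strand directly, at positions 155–174 — its reverse complement GTTTCGATAACAATGATAAG is not present.
Both primers anneal to the bottom strand with 3' ends pointing the same way, so neither can prime synthesis back toward the other.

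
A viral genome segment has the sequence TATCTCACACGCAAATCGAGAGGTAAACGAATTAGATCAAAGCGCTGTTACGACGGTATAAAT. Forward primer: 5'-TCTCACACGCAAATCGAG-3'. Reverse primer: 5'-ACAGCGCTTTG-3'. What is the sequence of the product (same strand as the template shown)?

Scanning the template, TCTCACACGCAAATCGAG occurs at positions 3–20; this primer anneals to the bottom strand there with its 3' end pointing downstream.
The reverse primer's reverse complement is CAAAGCGCTGT, which matches the template at positions 38–48.
The product is the template from position 3 through 48 (46 bp).

5'-TCTCACACGCAAATCGAGAGGTAAACGAATTAGATCAAAGCGCTGT-3'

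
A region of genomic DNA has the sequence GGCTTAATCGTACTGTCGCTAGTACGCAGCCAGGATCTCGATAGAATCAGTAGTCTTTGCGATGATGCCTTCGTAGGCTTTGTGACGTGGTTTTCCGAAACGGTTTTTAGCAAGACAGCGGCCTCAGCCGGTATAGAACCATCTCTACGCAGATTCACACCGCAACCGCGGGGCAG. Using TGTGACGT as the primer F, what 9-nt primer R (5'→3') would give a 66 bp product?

The forward primer binds at positions 81–88, so a 66 bp product ends at position 81 + 66 − 1 = 146.
The reverse primer anneals to the top strand over positions 138–146, i.e. to ACCATCTCT.
Its sequence written 5'→3' is the reverse complement: AGAGATGGT.

5'-AGAGATGGT-3'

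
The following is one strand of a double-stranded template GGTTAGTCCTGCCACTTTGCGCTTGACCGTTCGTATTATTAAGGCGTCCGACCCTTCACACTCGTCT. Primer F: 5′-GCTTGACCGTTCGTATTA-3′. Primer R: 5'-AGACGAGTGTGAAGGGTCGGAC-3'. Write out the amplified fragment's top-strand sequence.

The forward primer matches the template at positions 21–38.
Taking the reverse complement of AGACGAGTGTGAAGGGTCGGAC gives GTCCGACCCTTCACACTCGTCT, found at positions 46–67 on the template; the primer anneals here to the top strand with its 3' end pointing upstream.
The product is the template from position 21 through 67 (47 bp).

5'-GCTTGACCGTTCGTATTATTAAGGCGTCCGACCCTTCACACTCGTCT-3'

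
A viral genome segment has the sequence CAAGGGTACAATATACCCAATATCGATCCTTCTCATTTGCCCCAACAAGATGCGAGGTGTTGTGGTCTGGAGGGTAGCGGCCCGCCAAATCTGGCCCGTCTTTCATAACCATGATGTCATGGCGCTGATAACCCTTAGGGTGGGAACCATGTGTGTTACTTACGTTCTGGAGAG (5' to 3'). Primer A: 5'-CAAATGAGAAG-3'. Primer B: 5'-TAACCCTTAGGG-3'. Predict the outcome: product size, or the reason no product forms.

No product — the primers' 3' ends point away from each other.

Primer A (CAAATGAGAAG) has reverse complement CTTCTCATTTG, which matches the top strand at positions 29–39; primer A anneals to the top strand there with its 3' end pointing upstream toward position 29.
Primer B (TAACCCTTAGGG) matches the top strand directly at positions 129–140; it anneals to the bottom strand with its 3' end pointing downstream toward position 140.
The 3' ends diverge (primer A extends toward position 1, primer B toward position 174), so the primers never converge on a shared product.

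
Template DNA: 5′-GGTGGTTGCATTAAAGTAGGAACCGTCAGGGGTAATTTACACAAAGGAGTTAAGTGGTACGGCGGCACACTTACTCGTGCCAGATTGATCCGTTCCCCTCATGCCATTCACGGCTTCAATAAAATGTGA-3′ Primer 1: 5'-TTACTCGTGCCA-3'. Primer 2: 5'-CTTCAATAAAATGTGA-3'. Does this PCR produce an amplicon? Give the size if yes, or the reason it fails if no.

Primer 1 (TTACTCGTGCCA) matches the top strand at positions 71–82 (3' end points downstream).
Primer 2 (CTTCAATAAAATGTGA) also matches the top strand directly, at positions 114–129 — its reverse complement TCACATTTTATTGAAG is not present.
Both primers anneal to the bottom strand with 3' ends pointing the same way, so neither can prime synthesis back toward the other.

No product — both primers anneal to the same strand and extend in the same direction.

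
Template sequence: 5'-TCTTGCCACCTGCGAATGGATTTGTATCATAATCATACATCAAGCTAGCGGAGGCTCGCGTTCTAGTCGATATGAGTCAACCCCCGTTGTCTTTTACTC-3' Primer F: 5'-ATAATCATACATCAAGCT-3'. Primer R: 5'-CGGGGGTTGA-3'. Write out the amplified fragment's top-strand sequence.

Forward primer ATAATCATACATCAAGCT is found on the top strand at positions 29–46.
Reverse complement of the reverse primer: TCAACCCCCG. This occurs on the top strand at positions 77–86.
The product is the template from position 29 through 86 (58 bp).

5'-ATAATCATACATCAAGCTAGCGGAGGCTCGCGTTCTAGTCGATATGAGTCAACCCCCG-3'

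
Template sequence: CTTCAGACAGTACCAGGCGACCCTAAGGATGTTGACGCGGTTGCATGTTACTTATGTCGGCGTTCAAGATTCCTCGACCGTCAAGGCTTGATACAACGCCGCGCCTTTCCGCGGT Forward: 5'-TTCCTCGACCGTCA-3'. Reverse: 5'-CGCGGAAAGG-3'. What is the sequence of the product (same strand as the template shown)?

Scanning the template, TTCCTCGACCGTCA occurs at positions 70–83; this primer anneals to the bottom strand there with its 3' end pointing downstream.
Reverse complement of the reverse primer: CCTTTCCGCG. This occurs on the top strand at positions 104–113.
The product is the template from position 70 through 113 (44 bp).

5'-TTCCTCGACCGTCAAGGCTTGATACAACGCCGCGCCTTTCCGCG-3'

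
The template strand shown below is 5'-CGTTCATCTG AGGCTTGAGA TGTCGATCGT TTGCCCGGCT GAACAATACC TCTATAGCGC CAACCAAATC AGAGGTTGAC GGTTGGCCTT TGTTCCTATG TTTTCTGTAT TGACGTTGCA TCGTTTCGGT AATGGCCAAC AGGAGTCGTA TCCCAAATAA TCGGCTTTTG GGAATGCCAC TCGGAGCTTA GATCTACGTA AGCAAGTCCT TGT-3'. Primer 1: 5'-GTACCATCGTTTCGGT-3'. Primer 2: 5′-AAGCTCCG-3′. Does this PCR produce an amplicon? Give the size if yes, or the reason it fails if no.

Primer 1 (GTACCATCGTTTCGGT) does not match the top strand, and its reverse complement ACCGAAACGATGGTAC does not match either.
With no annealing site for primer 1, no amplification occurs.

No product — primer 1 has no binding site in the template.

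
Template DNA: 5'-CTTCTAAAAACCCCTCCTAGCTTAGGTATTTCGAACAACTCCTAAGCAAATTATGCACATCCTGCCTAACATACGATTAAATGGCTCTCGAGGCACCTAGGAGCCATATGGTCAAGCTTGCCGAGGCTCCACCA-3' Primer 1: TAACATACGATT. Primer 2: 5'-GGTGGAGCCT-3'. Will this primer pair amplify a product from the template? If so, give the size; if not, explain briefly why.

Primer 1 (TAACATACGATT) matches the top strand at positions 67–78; it acts as a forward primer.
Primer 2's reverse complement is AGGCTCCACC, matching the top strand at positions 124–133; it acts as a reverse primer.
The 3' ends face each other across positions 67–133, giving a 67 bp product.

Yes — a 67 bp product.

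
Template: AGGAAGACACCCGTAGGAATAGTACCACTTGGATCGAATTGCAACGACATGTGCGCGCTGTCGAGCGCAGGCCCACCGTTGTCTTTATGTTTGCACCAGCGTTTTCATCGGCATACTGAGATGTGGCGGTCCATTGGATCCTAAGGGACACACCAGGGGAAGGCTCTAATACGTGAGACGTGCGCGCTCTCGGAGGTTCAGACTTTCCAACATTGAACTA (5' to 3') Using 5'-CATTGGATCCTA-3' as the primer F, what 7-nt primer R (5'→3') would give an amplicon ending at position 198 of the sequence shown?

5'-AACCTCC-3'

The forward primer binds at positions 132–143; the product's 3' end on the top strand is position 198.
The reverse primer anneals to the top strand over positions 192–198, i.e. to GGAGGTT.
Its sequence written 5'→3' is the reverse complement: AACCTCC.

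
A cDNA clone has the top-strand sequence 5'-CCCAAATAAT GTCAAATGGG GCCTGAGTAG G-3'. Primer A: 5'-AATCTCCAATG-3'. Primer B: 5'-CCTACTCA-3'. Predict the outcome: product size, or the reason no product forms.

Primer A (AATCTCCAATG) does not match the top strand, and its reverse complement CATTGGAGATT does not match either.
With no annealing site for primer A, no amplification occurs.

No product — primer A has no binding site in the template.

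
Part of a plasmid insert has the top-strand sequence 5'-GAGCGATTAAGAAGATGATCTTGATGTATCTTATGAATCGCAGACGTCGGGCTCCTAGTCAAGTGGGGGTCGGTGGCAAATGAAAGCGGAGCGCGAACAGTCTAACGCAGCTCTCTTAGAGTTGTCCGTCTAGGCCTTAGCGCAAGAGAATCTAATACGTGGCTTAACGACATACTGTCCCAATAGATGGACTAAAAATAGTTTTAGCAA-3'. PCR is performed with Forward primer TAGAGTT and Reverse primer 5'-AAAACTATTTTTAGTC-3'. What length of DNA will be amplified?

Scanning the template, TAGAGTT occurs at positions 117–123; this primer anneals to the bottom strand there with its 3' end pointing downstream.
Taking the reverse complement of AAAACTATTTTTAGTC gives GACTAAAAATAGTTTT, found at positions 190–205 on the template; the primer anneals here to the top strand with its 3' end pointing upstream.
Product length = (reverse-primer end) − (forward-primer start) + 1 = 205 − 117 + 1 = 89 bp.

89 bp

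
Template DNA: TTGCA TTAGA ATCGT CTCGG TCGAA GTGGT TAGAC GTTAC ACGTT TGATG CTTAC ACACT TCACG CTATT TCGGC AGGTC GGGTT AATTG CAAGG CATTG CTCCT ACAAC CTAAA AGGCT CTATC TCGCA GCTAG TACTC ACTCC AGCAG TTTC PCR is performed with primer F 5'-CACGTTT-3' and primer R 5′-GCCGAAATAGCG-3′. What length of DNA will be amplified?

36 bp

Scanning the template, CACGTTT occurs at positions 40–46; this primer anneals to the bottom strand there with its 3' end pointing downstream.
The reverse primer's reverse complement is CGCTATTTCGGC, which matches the template at positions 64–75.
Product length = (reverse-primer end) − (forward-primer start) + 1 = 75 − 40 + 1 = 36 bp.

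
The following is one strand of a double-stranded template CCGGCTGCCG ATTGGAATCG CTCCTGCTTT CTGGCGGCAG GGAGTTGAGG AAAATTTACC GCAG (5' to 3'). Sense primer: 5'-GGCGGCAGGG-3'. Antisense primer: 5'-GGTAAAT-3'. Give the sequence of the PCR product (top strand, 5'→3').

5'-GGCGGCAGGGAGTTGAGGAAAATTTACC-3'

Forward primer GGCGGCAGGG is found on the top strand at positions 33–42.
Taking the reverse complement of GGTAAAT gives ATTTACC, found at positions 54–60 on the template; the primer anneals here to the top strand with its 3' end pointing upstream.
The product is the template from position 33 through 60 (28 bp).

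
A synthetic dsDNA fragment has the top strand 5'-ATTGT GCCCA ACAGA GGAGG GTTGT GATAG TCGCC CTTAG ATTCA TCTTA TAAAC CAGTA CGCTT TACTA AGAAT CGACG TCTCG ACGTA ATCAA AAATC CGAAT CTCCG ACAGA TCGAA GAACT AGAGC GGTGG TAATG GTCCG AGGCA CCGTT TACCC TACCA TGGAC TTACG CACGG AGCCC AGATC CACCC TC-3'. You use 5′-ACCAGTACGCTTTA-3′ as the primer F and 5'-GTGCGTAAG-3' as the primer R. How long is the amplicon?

125 bp

Scanning the template, ACCAGTACGCTTTA occurs at positions 54–67; this primer anneals to the bottom strand there with its 3' end pointing downstream.
Taking the reverse complement of GTGCGTAAG gives CTTACGCAC, found at positions 170–178 on the template; the primer anneals here to the top strand with its 3' end pointing upstream.
The product runs from position 54 to position 178, so its length is 178 − 54 + 1 = 125 bp.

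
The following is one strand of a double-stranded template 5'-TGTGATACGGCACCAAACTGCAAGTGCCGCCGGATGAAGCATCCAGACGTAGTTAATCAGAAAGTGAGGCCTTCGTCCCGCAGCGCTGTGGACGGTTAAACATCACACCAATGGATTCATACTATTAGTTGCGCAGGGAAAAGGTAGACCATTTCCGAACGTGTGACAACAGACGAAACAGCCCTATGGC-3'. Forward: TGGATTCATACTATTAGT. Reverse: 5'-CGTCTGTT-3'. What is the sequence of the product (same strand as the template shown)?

Scanning the template, TGGATTCATACTATTAGT occurs at positions 112–129; this primer anneals to the bottom strand there with its 3' end pointing downstream.
Reverse complement of the reverse primer: AACAGACG. This occurs on the top strand at positions 168–175.
The product is the template from position 112 through 175 (64 bp).

5'-TGGATTCATACTATTAGTTGCGCAGGGAAAAGGTAGACCATTTCCGAACGTGTGACAACAGACG-3'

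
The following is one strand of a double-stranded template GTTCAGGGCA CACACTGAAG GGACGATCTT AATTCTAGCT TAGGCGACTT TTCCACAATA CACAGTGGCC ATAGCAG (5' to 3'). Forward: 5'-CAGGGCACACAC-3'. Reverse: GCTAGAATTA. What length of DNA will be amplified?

36 bp

Forward primer CAGGGCACACAC is found on the top strand at positions 4–15.
Reverse complement of the reverse primer: TAATTCTAGC. This occurs on the top strand at positions 30–39.
Amplicon spans positions 4–39: 36 bp.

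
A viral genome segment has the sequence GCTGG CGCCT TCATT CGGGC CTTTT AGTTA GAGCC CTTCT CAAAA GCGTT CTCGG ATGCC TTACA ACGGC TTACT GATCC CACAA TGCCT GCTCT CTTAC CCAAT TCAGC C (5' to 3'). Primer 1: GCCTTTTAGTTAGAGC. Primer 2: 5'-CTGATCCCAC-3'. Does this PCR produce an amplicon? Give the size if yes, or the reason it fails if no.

No product — both primers anneal to the same strand and extend in the same direction.

Primer 1 (GCCTTTTAGTTAGAGC) matches the top strand at positions 19–34 (3' end points downstream).
Primer 2 (CTGATCCCAC) also matches the top strand directly, at positions 74–83 — its reverse complement GTGGGATCAG is not present.
Both primers anneal to the bottom strand with 3' ends pointing the same way, so neither can prime synthesis back toward the other.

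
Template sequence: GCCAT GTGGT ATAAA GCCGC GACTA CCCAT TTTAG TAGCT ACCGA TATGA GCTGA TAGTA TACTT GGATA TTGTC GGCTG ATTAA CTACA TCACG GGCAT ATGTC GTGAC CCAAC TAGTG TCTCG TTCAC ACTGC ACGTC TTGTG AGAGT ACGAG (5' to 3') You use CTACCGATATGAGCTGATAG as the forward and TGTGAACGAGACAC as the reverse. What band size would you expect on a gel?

Forward primer CTACCGATATGAGCTGATAG is found on the top strand at positions 39–58.
Taking the reverse complement of TGTGAACGAGACAC gives GTGTCTCGTTCACA, found at positions 118–131 on the template; the primer anneals here to the top strand with its 3' end pointing upstream.
Amplicon spans positions 39–131: 93 bp.

93 bp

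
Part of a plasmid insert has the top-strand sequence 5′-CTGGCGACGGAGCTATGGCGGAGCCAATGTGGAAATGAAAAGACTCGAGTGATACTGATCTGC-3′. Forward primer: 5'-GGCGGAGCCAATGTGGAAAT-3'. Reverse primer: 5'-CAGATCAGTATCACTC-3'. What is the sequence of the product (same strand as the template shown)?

5'-GGCGGAGCCAATGTGGAAATGAAAAGACTCGAGTGATACTGATCTG-3'

The forward primer matches the template at positions 17–36.
Reverse complement of the reverse primer: GAGTGATACTGATCTG. This occurs on the top strand at positions 47–62.
The product is the template from position 17 through 62 (46 bp).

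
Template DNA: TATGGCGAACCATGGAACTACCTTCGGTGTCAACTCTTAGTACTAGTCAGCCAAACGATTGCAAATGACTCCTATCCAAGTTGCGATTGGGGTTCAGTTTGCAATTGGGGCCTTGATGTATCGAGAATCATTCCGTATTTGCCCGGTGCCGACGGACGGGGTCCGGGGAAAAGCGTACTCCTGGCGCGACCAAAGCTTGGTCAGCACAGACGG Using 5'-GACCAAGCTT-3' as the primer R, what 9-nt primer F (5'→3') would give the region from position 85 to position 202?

The reverse primer's reverse complement AAGCTTGGTC matches the template at positions 193–202; the product starts at position 85.
The forward primer is identical to the top strand over positions 85–93: GATTGGGGT.

5'-GATTGGGGT-3'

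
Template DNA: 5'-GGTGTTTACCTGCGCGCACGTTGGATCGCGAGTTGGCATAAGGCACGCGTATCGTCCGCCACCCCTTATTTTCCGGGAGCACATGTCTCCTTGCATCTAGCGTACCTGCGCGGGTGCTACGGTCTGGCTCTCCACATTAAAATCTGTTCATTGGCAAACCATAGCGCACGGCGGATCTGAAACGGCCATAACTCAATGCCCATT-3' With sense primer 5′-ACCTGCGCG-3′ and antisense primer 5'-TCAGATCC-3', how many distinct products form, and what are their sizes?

Two products: 173 bp, 77 bp

The forward primer ACCTGCGCG matches the top strand at positions 8–16, 104–112.
The reverse primer's reverse complement is GGATCTGA, matching at positions 173–180.
Each forward site pairs with the reverse site to give a product ending at position 180: sizes 173, 77 bp.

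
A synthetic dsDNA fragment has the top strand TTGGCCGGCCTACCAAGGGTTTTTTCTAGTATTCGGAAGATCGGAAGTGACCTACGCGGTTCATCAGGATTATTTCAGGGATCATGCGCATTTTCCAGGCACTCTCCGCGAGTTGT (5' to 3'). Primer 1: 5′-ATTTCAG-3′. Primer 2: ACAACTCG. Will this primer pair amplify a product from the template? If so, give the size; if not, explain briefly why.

Yes — a 45 bp product.

Primer 1 (ATTTCAG) matches the top strand at positions 72–78; it acts as a forward primer.
Primer 2's reverse complement is CGAGTTGT, matching the top strand at positions 109–116; it acts as a reverse primer.
The 3' ends face each other across positions 72–116, giving a 45 bp product.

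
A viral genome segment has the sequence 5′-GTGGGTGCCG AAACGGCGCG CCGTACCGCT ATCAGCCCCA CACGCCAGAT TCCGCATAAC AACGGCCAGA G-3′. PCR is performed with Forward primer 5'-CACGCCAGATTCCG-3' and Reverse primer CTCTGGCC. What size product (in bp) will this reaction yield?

The forward primer matches the template at positions 41–54.
Reverse complement of the reverse primer: GGCCAGAG. This occurs on the top strand at positions 64–71.
Amplicon spans positions 41–71: 31 bp.

31 bp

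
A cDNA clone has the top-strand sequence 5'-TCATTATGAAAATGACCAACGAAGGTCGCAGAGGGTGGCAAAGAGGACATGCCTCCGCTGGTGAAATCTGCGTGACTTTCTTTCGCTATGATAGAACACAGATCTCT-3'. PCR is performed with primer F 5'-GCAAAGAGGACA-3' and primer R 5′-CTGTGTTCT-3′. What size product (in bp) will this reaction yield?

Forward primer GCAAAGAGGACA is found on the top strand at positions 38–49.
Reverse complement of the reverse primer: AGAACACAG. This occurs on the top strand at positions 93–101.
The product runs from position 38 to position 101, so its length is 101 − 38 + 1 = 64 bp.

64 bp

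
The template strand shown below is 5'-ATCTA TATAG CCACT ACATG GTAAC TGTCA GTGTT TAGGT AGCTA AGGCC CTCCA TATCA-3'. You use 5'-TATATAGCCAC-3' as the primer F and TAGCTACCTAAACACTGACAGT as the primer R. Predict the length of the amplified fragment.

The forward primer matches the template at positions 4–14.
The reverse primer's reverse complement is ACTGTCAGTGTTTAGGTAGCTA, which matches the template at positions 24–45.
Product length = (reverse-primer end) − (forward-primer start) + 1 = 45 − 4 + 1 = 42 bp.

42 bp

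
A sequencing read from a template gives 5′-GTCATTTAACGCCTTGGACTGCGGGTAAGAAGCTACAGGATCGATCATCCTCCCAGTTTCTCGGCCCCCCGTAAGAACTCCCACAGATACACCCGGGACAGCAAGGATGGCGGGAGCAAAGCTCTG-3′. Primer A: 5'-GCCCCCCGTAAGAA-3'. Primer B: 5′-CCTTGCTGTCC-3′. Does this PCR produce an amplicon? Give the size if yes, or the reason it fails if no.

Yes — a 43 bp product.

Primer A (GCCCCCCGTAAGAA) matches the top strand at positions 64–77; it acts as a forward primer.
Primer B's reverse complement is GGACAGCAAGG, matching the top strand at positions 96–106; it acts as a reverse primer.
The 3' ends face each other across positions 64–106, giving a 43 bp product.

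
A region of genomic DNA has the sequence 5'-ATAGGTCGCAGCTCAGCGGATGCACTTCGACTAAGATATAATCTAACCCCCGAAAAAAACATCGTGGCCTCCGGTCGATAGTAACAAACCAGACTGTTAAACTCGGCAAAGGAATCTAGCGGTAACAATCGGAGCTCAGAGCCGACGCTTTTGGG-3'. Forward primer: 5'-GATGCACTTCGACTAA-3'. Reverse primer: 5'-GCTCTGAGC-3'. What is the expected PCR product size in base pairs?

124 bp

Scanning the template, GATGCACTTCGACTAA occurs at positions 19–34; this primer anneals to the bottom strand there with its 3' end pointing downstream.
The reverse primer's reverse complement is GCTCAGAGC, which matches the template at positions 134–142.
The product runs from position 19 to position 142, so its length is 142 − 19 + 1 = 124 bp.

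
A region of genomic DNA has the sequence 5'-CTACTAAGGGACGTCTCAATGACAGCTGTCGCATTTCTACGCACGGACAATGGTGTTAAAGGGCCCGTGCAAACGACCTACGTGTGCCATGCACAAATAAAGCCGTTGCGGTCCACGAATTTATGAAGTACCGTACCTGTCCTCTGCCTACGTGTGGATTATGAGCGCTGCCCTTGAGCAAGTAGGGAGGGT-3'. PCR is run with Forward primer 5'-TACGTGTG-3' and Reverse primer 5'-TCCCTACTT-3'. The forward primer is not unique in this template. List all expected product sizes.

110 bp, 40 bp

The forward primer TACGTGTG matches the top strand at positions 79–86, 149–156.
The reverse primer's reverse complement is AAGTAGGGA, matching at positions 180–188.
Each forward site pairs with the reverse site to give a product ending at position 188: sizes 110, 40 bp.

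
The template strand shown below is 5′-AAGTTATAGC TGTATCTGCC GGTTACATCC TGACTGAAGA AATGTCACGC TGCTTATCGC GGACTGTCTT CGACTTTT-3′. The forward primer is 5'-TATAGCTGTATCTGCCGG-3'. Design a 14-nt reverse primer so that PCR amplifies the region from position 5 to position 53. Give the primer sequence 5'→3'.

5'-GCAGCGTGACATTT-3'

The product's 3' end on the top strand is position 53.
The reverse primer anneals to the top strand over positions 40–53, i.e. to AAATGTCACGCTGC.
Its sequence written 5'→3' is the reverse complement: GCAGCGTGACATTT.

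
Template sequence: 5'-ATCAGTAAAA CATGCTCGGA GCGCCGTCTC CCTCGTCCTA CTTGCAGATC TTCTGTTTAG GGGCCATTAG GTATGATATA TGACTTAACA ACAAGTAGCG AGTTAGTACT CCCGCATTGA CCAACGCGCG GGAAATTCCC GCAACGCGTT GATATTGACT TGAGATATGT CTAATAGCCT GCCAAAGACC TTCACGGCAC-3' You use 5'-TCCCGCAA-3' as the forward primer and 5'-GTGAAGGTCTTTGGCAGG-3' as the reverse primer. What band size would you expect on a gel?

59 bp

The forward primer matches the template at positions 137–144.
The reverse primer's reverse complement is CCTGCCAAAGACCTTCAC, which matches the template at positions 178–195.
The product runs from position 137 to position 195, so its length is 195 − 137 + 1 = 59 bp.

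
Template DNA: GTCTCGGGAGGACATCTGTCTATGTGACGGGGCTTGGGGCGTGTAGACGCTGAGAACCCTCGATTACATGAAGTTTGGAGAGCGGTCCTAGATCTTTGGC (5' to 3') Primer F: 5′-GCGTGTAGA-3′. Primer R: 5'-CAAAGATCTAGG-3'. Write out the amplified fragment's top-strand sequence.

5'-GCGTGTAGACGCTGAGAACCCTCGATTACATGAAGTTTGGAGAGCGGTCCTAGATCTTTG-3'

The forward primer matches the template at positions 39–47.
Reverse complement of the reverse primer: CCTAGATCTTTG. This occurs on the top strand at positions 87–98.
The product is the template from position 39 through 98 (60 bp).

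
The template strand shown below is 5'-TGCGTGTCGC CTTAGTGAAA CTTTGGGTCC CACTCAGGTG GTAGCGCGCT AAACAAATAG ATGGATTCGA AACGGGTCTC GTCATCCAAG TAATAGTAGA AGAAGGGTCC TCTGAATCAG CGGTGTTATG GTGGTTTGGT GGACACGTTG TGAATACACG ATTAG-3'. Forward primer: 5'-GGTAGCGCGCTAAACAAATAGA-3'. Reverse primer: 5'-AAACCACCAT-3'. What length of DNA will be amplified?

98 bp

Forward primer GGTAGCGCGCTAAACAAATAGA is found on the top strand at positions 40–61.
The reverse primer's reverse complement is ATGGTGGTTT, which matches the template at positions 128–137.
Product length = (reverse-primer end) − (forward-primer start) + 1 = 137 − 40 + 1 = 98 bp.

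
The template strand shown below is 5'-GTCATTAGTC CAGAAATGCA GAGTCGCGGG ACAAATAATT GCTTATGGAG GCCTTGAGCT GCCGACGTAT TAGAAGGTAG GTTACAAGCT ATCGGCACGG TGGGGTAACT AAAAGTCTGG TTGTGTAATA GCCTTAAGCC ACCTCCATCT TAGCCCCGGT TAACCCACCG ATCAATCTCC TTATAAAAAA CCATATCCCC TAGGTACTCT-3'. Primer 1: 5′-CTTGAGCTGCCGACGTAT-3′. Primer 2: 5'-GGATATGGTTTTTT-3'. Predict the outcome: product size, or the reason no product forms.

Yes — a 146 bp product.

Primer 1 (CTTGAGCTGCCGACGTAT) matches the top strand at positions 53–70; it acts as a forward primer.
Primer 2's reverse complement is AAAAAACCATATCC, matching the top strand at positions 185–198; it acts as a reverse primer.
The 3' ends face each other across positions 53–198, giving a 146 bp product.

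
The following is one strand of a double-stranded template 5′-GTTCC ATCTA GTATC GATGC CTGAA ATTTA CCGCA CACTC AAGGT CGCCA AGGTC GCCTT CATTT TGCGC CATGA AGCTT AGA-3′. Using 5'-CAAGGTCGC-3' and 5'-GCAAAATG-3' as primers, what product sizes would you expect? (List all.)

The forward primer CAAGGTCGC matches the top strand at positions 40–48, 49–57.
The reverse primer's reverse complement is CATTTTGC, matching at positions 61–68.
Each forward site pairs with the reverse site to give a product ending at position 68: sizes 29, 20 bp.

29 bp, 20 bp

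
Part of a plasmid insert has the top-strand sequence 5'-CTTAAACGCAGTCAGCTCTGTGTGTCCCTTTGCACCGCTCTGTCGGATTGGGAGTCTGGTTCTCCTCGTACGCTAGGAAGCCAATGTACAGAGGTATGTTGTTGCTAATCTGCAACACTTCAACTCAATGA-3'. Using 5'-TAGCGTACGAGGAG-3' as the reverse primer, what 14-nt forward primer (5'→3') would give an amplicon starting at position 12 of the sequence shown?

5'-TCAGCTCTGTGTGT-3'

The reverse primer's reverse complement CTCCTCGTACGCTA matches the template at positions 62–75; the product starts at position 12.
The forward primer is identical to the top strand over positions 12–25: TCAGCTCTGTGTGT.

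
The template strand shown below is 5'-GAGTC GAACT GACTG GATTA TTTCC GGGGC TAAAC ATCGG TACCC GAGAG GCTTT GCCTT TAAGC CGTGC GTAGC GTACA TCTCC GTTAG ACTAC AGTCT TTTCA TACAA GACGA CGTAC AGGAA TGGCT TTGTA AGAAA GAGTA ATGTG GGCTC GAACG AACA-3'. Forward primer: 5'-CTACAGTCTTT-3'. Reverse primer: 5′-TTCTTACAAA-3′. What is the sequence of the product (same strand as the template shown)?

5'-CTACAGTCTTTTCATACAAGACGACGTACAGGAATGGCTTTGTAAGAA-3'

Forward primer CTACAGTCTTT is found on the top strand at positions 92–102.
The reverse primer's reverse complement is TTTGTAAGAA, which matches the template at positions 130–139.
The product is the template from position 92 through 139 (48 bp).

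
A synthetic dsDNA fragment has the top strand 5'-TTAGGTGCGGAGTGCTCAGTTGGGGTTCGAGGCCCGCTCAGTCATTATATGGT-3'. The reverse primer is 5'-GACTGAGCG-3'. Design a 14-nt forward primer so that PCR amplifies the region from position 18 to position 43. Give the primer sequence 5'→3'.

The reverse primer's reverse complement CGCTCAGTC matches the template at positions 35–43; the product starts at position 18.
The forward primer is identical to the top strand over positions 18–31: AGTTGGGGTTCGAG.

5'-AGTTGGGGTTCGAG-3'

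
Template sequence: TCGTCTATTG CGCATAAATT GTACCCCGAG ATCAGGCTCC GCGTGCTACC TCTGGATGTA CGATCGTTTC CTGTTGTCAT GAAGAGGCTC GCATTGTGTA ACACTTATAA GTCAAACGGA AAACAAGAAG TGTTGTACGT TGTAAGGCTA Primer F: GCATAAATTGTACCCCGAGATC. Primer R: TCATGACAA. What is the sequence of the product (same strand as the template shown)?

Forward primer GCATAAATTGTACCCCGAGATC is found on the top strand at positions 12–33.
Reverse complement of the reverse primer: TTGTCATGA. This occurs on the top strand at positions 74–82.
The product is the template from position 12 through 82 (71 bp).

5'-GCATAAATTGTACCCCGAGATCAGGCTCCGCGTGCTACCTCTGGATGTACGATCGTTTCCTGTTGTCATGA-3'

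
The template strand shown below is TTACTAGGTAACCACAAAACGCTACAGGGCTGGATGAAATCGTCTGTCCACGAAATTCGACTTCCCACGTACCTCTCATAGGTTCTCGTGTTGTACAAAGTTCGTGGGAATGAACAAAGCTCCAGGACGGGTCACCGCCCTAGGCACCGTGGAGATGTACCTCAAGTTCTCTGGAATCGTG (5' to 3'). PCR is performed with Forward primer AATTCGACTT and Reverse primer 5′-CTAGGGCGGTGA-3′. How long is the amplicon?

90 bp

Scanning the template, AATTCGACTT occurs at positions 54–63; this primer anneals to the bottom strand there with its 3' end pointing downstream.
The reverse primer's reverse complement is TCACCGCCCTAG, which matches the template at positions 132–143.
Amplicon spans positions 54–143: 90 bp.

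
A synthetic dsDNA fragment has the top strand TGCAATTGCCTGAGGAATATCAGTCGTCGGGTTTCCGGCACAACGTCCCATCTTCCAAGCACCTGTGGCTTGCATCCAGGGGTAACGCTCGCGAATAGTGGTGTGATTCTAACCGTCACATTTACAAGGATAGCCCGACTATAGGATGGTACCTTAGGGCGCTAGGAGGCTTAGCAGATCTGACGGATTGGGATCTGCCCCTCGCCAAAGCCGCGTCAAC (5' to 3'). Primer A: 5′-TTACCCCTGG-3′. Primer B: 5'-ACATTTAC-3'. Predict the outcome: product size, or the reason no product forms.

No product — the primers' 3' ends point away from each other.

Primer A (TTACCCCTGG) has reverse complement CCAGGGGTAA, which matches the top strand at positions 76–85; primer A anneals to the top strand there with its 3' end pointing upstream toward position 76.
Primer B (ACATTTAC) matches the top strand directly at positions 118–125; it anneals to the bottom strand with its 3' end pointing downstream toward position 125.
The 3' ends diverge (primer A extends toward position 1, primer B toward position 220), so the primers never converge on a shared product.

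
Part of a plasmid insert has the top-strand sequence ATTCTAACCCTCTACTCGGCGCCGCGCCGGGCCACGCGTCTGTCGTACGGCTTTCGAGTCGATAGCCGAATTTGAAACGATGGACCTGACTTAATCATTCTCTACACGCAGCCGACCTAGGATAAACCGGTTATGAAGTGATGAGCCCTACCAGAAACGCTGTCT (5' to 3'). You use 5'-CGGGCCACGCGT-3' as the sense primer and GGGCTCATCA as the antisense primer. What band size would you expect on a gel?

121 bp

Forward primer CGGGCCACGCGT is found on the top strand at positions 28–39.
The reverse primer's reverse complement is TGATGAGCCC, which matches the template at positions 139–148.
The product runs from position 28 to position 148, so its length is 148 − 28 + 1 = 121 bp.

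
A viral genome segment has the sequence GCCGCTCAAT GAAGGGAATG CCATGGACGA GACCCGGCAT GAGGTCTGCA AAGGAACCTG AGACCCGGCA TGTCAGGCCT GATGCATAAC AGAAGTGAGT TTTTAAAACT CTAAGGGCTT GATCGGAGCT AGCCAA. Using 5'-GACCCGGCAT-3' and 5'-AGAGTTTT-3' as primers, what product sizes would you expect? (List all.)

82 bp, 51 bp

The forward primer GACCCGGCAT matches the top strand at positions 31–40, 62–71.
The reverse primer's reverse complement is AAAACTCT, matching at positions 105–112.
Each forward site pairs with the reverse site to give a product ending at position 112: sizes 82, 51 bp.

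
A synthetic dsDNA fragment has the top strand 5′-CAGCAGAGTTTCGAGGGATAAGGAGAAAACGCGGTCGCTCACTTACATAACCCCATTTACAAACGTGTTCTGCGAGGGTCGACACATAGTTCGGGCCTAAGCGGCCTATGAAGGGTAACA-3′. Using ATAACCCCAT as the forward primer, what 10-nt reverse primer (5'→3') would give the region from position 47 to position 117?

The product's 3' end on the top strand is position 117.
The reverse primer anneals to the top strand over positions 108–117, i.e. to ATGAAGGGTA.
Its sequence written 5'→3' is the reverse complement: TACCCTTCAT.

5'-TACCCTTCAT-3'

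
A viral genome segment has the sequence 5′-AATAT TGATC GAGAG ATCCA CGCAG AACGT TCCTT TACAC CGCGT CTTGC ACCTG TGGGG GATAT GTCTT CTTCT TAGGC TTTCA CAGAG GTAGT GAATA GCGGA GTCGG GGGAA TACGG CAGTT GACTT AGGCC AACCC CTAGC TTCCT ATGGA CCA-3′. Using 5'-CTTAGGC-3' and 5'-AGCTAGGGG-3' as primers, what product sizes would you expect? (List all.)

73 bp, 19 bp

The forward primer CTTAGGC matches the top strand at positions 74–80, 128–134.
The reverse primer's reverse complement is CCCCTAGCT, matching at positions 138–146.
Each forward site pairs with the reverse site to give a product ending at position 146: sizes 73, 19 bp.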